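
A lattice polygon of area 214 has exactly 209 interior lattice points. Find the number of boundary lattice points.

Pick's theorem gives A = I + B/2 − 1, so B = 2(A − I + 1) = 2(214 − 209 + 1) = 12.

12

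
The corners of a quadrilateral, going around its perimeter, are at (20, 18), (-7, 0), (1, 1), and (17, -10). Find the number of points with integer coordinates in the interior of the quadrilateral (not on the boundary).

The shoelace formula gives twice the area as |(20·0 − (-7)·18) + ((-7)·1 − 1·0) + (1·(-10) − 17·1) + (17·18 − 20·(-10))| = 598, so the area is 299.
The number of boundary lattice points is Σ gcd(|Δx|,|Δy|) = gcd(27,18) + gcd(8,1) + gcd(16,11) + gcd(3,28) = 9+1+1+1 = 12.
Pick's theorem gives I = A − B/2 + 1 = 299 − 12/2 + 1 = 294.

294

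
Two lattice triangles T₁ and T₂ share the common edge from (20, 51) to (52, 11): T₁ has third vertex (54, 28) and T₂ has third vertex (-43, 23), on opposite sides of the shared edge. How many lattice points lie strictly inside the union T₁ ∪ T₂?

The union is the simple quadrilateral with vertices (20, 51), (54, 28), (52, 11), (-43, 23) in order.
By the shoelace formula, twice the signed area is |[20·28 − 54·51] + [54·11 − 52·28] + [52·23 − (-43)·11] + [(-43)·51 − 20·23]| = 4040, so the area is 2020.
Along each edge there are gcd(|Δx|,|Δy|)+1 lattice points, so counting each shared vertex once the boundary has gcd(34,23) + gcd(2,17) + gcd(95,12) + gcd(63,28) = 1+1+1+7 = 10.
By Pick's theorem I = A − B/2 + 1 = 2020 − 10/2 + 1 = 2016.

2016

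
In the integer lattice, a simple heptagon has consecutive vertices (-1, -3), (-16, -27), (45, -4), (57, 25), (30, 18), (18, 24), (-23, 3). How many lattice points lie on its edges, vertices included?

Along each edge there are gcd(|Δx|,|Δy|)+1 lattice points, so counting each shared vertex once the boundary has gcd(15,24) + gcd(61,23) + gcd(12,29) + gcd(27,7) + gcd(12,6) + gcd(41,21) + gcd(22,6) = 3+1+1+1+6+1+2 = 15.

15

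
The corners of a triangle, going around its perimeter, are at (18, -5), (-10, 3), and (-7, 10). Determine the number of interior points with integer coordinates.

106

The shoelace formula gives twice the area as |[18·3 − (-10)·(-5)] + [(-10)·10 − (-7)·3] + [(-7)·(-5) − 18·10]| = 220, so the area is 110.
Summing gcd(|Δx|,|Δy|) over the edges gives the boundary count: gcd(28,8) + gcd(3,7) + gcd(25,15) = 4+1+5 = 10.
Pick's theorem gives I = A − B/2 + 1 = 110 − 10/2 + 1 = 106.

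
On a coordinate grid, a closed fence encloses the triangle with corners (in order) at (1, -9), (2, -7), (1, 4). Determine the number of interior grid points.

The shoelace formula gives twice the area as |[1·(-7) − 2·(-9)] + [2·4 − 1·(-7)] + [1·(-9) − 1·4]| = 13, so the area is 13/2.
Along each edge there are gcd(|Δx|,|Δy|)+1 lattice points, so counting each shared vertex once the boundary has gcd(1,2) + gcd(1,11) + gcd(0,13) = 1+1+13 = 15.
By Pick's theorem A = I + B/2 − 1, so I = 13/2 − 15/2 + 1 = 0.

0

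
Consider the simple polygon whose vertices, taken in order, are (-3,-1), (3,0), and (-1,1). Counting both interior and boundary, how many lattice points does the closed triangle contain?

Using the shoelace formula, 2A = |((-3)·0 − 3·(-1)) + (3·1 − (-1)·0) + ((-1)·(-1) − (-3)·1)| = 10, so the area is 5.
The number of boundary lattice points is Σ gcd(|Δx|,|Δy|) = gcd(6,1) + gcd(4,1) + gcd(2,2) = 1+1+2 = 4.
Pick's theorem gives I = A − B/2 + 1 = 5 − 4/2 + 1 = 4, so the closed region contains I + B = 4 + 4 = 8 lattice points.

8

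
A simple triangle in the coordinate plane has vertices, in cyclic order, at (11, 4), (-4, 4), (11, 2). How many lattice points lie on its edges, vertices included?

Summing gcd(|Δx|,|Δy|) over the edges gives the boundary count: gcd(15,0) + gcd(15,2) + gcd(0,2) = 15+1+2 = 18.

18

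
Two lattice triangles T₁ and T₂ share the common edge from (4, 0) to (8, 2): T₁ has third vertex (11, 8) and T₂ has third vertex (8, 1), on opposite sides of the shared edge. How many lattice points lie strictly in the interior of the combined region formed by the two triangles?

9

The union is the simple quadrilateral with vertices (4, 0), (11, 8), (8, 2), (8, 1) in order.
Using the shoelace formula, 2A = |(4·8 − 11·0) + (11·2 − 8·8) + (8·1 − 8·2) + (8·0 − 4·1)| = 22, so the area is 11.
Summing gcd(|Δx|,|Δy|) over the edges gives the boundary count: gcd(7,8) + gcd(3,6) + gcd(0,1) + gcd(4,1) = 1+3+1+1 = 6.
By Pick's theorem I = A − B/2 + 1 = 11 − 6/2 + 1 = 9.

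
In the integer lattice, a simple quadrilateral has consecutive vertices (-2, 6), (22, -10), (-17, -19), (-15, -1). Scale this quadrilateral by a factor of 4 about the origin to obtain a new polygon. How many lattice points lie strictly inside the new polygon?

The shoelace formula gives twice the area as |[(-2)·(-10) − 22·6] + [22·(-19) − (-17)·(-10)] + [(-17)·(-1) − (-15)·(-19)] + [(-15)·6 − (-2)·(-1)]| = 1060, so the area is 530.
The number of boundary lattice points is Σ gcd(|Δx|,|Δy|) = gcd(24,16) + gcd(39,9) + gcd(2,18) + gcd(13,7) = 8+3+2+1 = 14.
Scaling by 4 multiplies the area by 4² = 16 (so the new area is 8480) and multiplies the boundary lattice-point count by 4, giving 56.
By Pick's theorem, the interior count of the dilated polygon is 8480 − 56/2 + 1 = 8453.

8453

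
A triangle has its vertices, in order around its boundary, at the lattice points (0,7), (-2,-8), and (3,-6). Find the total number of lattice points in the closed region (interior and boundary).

By the shoelace formula, twice the signed area is |[0·(-8) − (-2)·7] + [(-2)·(-6) − 3·(-8)] + [3·7 − 0·(-6)]| = 71, so the area is 71/2.
The number of boundary lattice points is Σ gcd(|Δx|,|Δy|) = gcd(2,15) + gcd(5,2) + gcd(3,13) = 1+1+1 = 3.
Pick's theorem gives I = A − B/2 + 1 = 71/2 − 3/2 + 1 = 35, so the closed region contains I + B = 35 + 3 = 38 lattice points.

38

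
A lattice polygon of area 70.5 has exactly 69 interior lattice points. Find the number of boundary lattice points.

5

Pick's theorem gives A = I + B/2 − 1, so B = 2(A − I + 1) = 2(70.5 − 69 + 1) = 5.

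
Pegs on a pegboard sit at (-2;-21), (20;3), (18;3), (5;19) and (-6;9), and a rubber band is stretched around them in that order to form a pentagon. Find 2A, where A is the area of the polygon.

Using the shoelace formula, 2A = |((-2)·3 − 20·(-21)) + (20·3 − 18·3) + (18·19 − 5·3) + (5·9 − (-6)·19) + ((-6)·(-21) − (-2)·9)| = 1050, so the area is 525.

1050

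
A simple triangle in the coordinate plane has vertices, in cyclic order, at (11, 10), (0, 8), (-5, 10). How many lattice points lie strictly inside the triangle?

By the shoelace formula, twice the signed area is |[11·8 − 0·10] + [0·10 − (-5)·8] + [(-5)·10 − 11·10]| = 32, so the area is 16.
Summing gcd(|Δx|,|Δy|) over the edges gives the boundary count: gcd(11,2) + gcd(5,2) + gcd(16,0) = 1+1+16 = 18.
By Pick's theorem A = I + B/2 − 1, so I = 16 − 18/2 + 1 = 8.

8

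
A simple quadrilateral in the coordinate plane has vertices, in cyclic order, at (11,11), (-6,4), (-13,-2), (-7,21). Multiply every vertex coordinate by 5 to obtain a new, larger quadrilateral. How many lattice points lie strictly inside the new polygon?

5251

The shoelace formula gives twice the area as |(11·4 − (-6)·11) + ((-6)·(-2) − (-13)·4) + ((-13)·21 − (-7)·(-2)) + ((-7)·11 − 11·21)| = 421, so the area is 210.5.
Along each edge there are gcd(|Δx|,|Δy|)+1 lattice points, so counting each shared vertex once the boundary has gcd(17,7) + gcd(7,6) + gcd(6,23) + gcd(18,10) = 1+1+1+2 = 5.
Scaling by 5 multiplies the area by 5² = 25 (so the new area is 5262.5) and multiplies the boundary lattice-point count by 5, giving 25.
By Pick's theorem, the interior count of the dilated polygon is 5262.5 − 25/2 + 1 = 5251.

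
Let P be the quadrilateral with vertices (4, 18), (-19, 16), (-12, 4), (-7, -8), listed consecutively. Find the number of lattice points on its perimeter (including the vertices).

The number of boundary lattice points is Σ gcd(|Δx|,|Δy|) = gcd(23,2) + gcd(7,12) + gcd(5,12) + gcd(11,26) = 1+1+1+1 = 4.

4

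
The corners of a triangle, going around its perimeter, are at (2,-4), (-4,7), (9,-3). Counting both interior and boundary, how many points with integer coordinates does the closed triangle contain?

44

The shoelace formula gives twice the area as |(2·7 − (-4)·(-4)) + ((-4)·(-3) − 9·7) + (9·(-4) − 2·(-3))| = 83, so the area is 41.5.
Summing gcd(|Δx|,|Δy|) over the edges gives the boundary count: gcd(6,11) + gcd(13,10) + gcd(7,1) = 1+1+1 = 3.
Pick's theorem gives I = A − B/2 + 1 = 41.5 − 3/2 + 1 = 41, so the closed region contains I + B = 41 + 3 = 44 lattice points.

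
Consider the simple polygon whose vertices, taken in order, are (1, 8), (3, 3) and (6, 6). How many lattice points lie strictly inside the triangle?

Using the shoelace formula, 2A = |[1·3 − 3·8] + [3·6 − 6·3] + [6·8 − 1·6]| = 21, so the area is 21/2.
Along each edge there are gcd(|Δx|,|Δy|)+1 lattice points, so counting each shared vertex once the boundary has gcd(2,5) + gcd(3,3) + gcd(5,2) = 1+3+1 = 5.
By Pick's theorem A = I + B/2 − 1, so I = 21/2 − 5/2 + 1 = 9.

9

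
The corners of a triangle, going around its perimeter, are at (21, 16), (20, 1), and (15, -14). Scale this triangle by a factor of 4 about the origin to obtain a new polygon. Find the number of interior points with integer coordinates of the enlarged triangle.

457

The shoelace formula gives twice the area as |(21·1 − 20·16) + (20·(-14) − 15·1) + (15·16 − 21·(-14))| = 60, so the area is 30.
Along each edge there are gcd(|Δx|,|Δy|)+1 lattice points, so counting each shared vertex once the boundary has gcd(1,15) + gcd(5,15) + gcd(6,30) = 1+5+6 = 12.
Scaling by 4 multiplies the area by 4² = 16 (so the new area is 480) and multiplies the boundary lattice-point count by 4, giving 48.
By Pick's theorem, the interior count of the dilated polygon is 480 − 48/2 + 1 = 457.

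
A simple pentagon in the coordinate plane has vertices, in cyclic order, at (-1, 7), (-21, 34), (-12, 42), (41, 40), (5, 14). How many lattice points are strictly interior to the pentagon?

1068

The shoelace formula gives twice the area as |((-1)·34 − (-21)·7) + ((-21)·42 − (-12)·34) + ((-12)·40 − 41·42) + (41·14 − 5·40) + (5·7 − (-1)·14)| = 2140, so the area is 1070.
The number of boundary lattice points is Σ gcd(|Δx|,|Δy|) = gcd(20,27) + gcd(9,8) + gcd(53,2) + gcd(36,26) + gcd(6,7) = 1+1+1+2+1 = 6.
By Pick's theorem A = I + B/2 − 1, so I = 1070 − 6/2 + 1 = 1068.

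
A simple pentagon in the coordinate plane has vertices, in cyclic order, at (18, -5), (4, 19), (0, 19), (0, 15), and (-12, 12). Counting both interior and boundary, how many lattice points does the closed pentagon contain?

Using the shoelace formula, 2A = |(18·19 − 4·(-5)) + (4·19 − 0·19) + (0·15 − 0·19) + (0·12 − (-12)·15) + ((-12)·(-5) − 18·12)| = 462, so the area is 231.
Along each edge there are gcd(|Δx|,|Δy|)+1 lattice points, so counting each shared vertex once the boundary has gcd(14,24) + gcd(4,0) + gcd(0,4) + gcd(12,3) + gcd(30,17) = 2+4+4+3+1 = 14.
Pick's theorem gives I = A − B/2 + 1 = 231 − 14/2 + 1 = 225, so the closed region contains I + B = 225 + 14 = 239 lattice points.

239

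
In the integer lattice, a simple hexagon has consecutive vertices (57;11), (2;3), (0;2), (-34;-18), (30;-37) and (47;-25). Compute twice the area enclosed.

Using the shoelace formula, 2A = |(57·3 − 2·11) + (2·2 − 0·3) + (0·(-18) − (-34)·2) + ((-34)·(-37) − 30·(-18)) + (30·(-25) − 47·(-37)) + (47·11 − 57·(-25))| = 4950, so the area is 2475.

4950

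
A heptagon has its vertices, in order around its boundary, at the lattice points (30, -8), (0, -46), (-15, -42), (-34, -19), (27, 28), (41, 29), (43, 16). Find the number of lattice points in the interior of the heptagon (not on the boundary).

2713

The shoelace formula gives twice the area as |[30·(-46) − 0·(-8)] + [0·(-42) − (-15)·(-46)] + [(-15)·(-19) − (-34)·(-42)] + [(-34)·28 − 27·(-19)] + [27·29 − 41·28] + [41·16 − 43·29] + [43·(-8) − 30·16]| = 5432, so the area is 2716.
The number of boundary lattice points is Σ gcd(|Δx|,|Δy|) = gcd(30,38) + gcd(15,4) + gcd(19,23) + gcd(61,47) + gcd(14,1) + gcd(2,13) + gcd(13,24) = 2+1+1+1+1+1+1 = 8.
By Pick's theorem A = I + B/2 − 1, so I = 2716 − 8/2 + 1 = 2713.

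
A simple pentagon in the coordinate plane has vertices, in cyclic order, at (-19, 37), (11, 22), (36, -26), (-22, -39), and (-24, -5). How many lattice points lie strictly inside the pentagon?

2835

By the shoelace formula, twice the signed area is |[(-19)·22 − 11·37] + [11·(-26) − 36·22] + [36·(-39) − (-22)·(-26)] + [(-22)·(-5) − (-24)·(-39)] + [(-24)·37 − (-19)·(-5)]| = 5688, so the area is 2844.
The number of boundary lattice points is Σ gcd(|Δx|,|Δy|) = gcd(30,15) + gcd(25,48) + gcd(58,13) + gcd(2,34) + gcd(5,42) = 15+1+1+2+1 = 20.
By Pick's theorem A = I + B/2 − 1, so I = 2844 − 20/2 + 1 = 2835.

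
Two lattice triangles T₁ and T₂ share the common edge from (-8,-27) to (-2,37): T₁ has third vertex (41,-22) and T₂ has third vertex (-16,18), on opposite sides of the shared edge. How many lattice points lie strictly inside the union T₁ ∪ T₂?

The union is the simple quadrilateral with vertices (-8,-27), (41,-22), (-2,37), (-16,18) in order.
Using the shoelace formula, 2A = |[(-8)·(-22) − 41·(-27)] + [41·37 − (-2)·(-22)] + [(-2)·18 − (-16)·37] + [(-16)·(-27) − (-8)·18]| = 3888, so the area is 1944.
Along each edge there are gcd(|Δx|,|Δy|)+1 lattice points, so counting each shared vertex once the boundary has gcd(49,5) + gcd(43,59) + gcd(14,19) + gcd(8,45) = 1+1+1+1 = 4.
By Pick's theorem I = A − B/2 + 1 = 1944 − 4/2 + 1 = 1943.

1943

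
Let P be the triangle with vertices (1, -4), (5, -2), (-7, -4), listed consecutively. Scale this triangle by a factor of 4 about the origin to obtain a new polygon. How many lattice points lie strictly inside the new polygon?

105

Using the shoelace formula, 2A = |(1·(-2) − 5·(-4)) + (5·(-4) − (-7)·(-2)) + ((-7)·(-4) − 1·(-4))| = 16, so the area is 8.
Along each edge there are gcd(|Δx|,|Δy|)+1 lattice points, so counting each shared vertex once the boundary has gcd(4,2) + gcd(12,2) + gcd(8,0) = 2+2+8 = 12.
Scaling by 4 multiplies the area by 4² = 16 (so the new area is 128) and multiplies the boundary lattice-point count by 4, giving 48.
By Pick's theorem, the interior count of the dilated polygon is 128 − 48/2 + 1 = 105.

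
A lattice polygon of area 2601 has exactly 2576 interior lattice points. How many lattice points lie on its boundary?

52

Pick's theorem gives A = I + B/2 − 1, so B = 2(A − I + 1) = 2(2601 − 2576 + 1) = 52.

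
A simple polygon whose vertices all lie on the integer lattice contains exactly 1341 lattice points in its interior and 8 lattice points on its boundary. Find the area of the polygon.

Pick's theorem states A = I + B/2 − 1, so A = 1341 + 8/2 − 1 = 1344.

1344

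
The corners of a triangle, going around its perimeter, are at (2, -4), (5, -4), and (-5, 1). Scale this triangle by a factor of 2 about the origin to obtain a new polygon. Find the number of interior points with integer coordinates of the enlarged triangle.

22

By the shoelace formula, twice the signed area is |[2·(-4) − 5·(-4)] + [5·1 − (-5)·(-4)] + [(-5)·(-4) − 2·1]| = 15, so the area is 7.5.
Summing gcd(|Δx|,|Δy|) over the edges gives the boundary count: gcd(3,0) + gcd(10,5) + gcd(7,5) = 3+5+1 = 9.
Scaling by 2 multiplies the area by 2² = 4 (so the new area is 30) and multiplies the boundary lattice-point count by 2, giving 18.
By Pick's theorem, the interior count of the dilated polygon is 30 − 18/2 + 1 = 22.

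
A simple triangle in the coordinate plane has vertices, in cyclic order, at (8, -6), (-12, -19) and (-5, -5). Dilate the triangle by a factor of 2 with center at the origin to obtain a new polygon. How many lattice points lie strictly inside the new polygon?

Using the shoelace formula, 2A = |[8·(-19) − (-12)·(-6)] + [(-12)·(-5) − (-5)·(-19)] + [(-5)·(-6) − 8·(-5)]| = 189, so the area is 189/2.
Along each edge there are gcd(|Δx|,|Δy|)+1 lattice points, so counting each shared vertex once the boundary has gcd(20,13) + gcd(7,14) + gcd(13,1) = 1+7+1 = 9.
Scaling by 2 multiplies the area by 2² = 4 (so the new area is 378) and multiplies the boundary lattice-point count by 2, giving 18.
By Pick's theorem, the interior count of the dilated polygon is 378 − 18/2 + 1 = 370.

370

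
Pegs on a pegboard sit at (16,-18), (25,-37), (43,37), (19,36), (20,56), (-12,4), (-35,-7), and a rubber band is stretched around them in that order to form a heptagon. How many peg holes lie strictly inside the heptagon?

2636

By the shoelace formula, twice the signed area is |[16·(-37) − 25·(-18)] + [25·37 − 43·(-37)] + [43·36 − 19·37] + [19·56 − 20·36] + [20·4 − (-12)·56] + [(-12)·(-7) − (-35)·4] + [(-35)·(-18) − 16·(-7)]| = 5281, so the area is 5281/2.
Along each edge there are gcd(|Δx|,|Δy|)+1 lattice points, so counting each shared vertex once the boundary has gcd(9,19) + gcd(18,74) + gcd(24,1) + gcd(1,20) + gcd(32,52) + gcd(23,11) + gcd(51,11) = 1+2+1+1+4+1+1 = 11.
By Pick's theorem A = I + B/2 − 1, so I = 5281/2 − 11/2 + 1 = 2636.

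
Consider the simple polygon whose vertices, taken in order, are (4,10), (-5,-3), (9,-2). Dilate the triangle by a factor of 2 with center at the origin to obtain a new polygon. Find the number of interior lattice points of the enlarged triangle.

344

By the shoelace formula, twice the signed area is |[4·(-3) − (-5)·10] + [(-5)·(-2) − 9·(-3)] + [9·10 − 4·(-2)]| = 173, so the area is 173/2.
Along each edge there are gcd(|Δx|,|Δy|)+1 lattice points, so counting each shared vertex once the boundary has gcd(9,13) + gcd(14,1) + gcd(5,12) = 1+1+1 = 3.
Scaling by 2 multiplies the area by 2² = 4 (so the new area is 346) and multiplies the boundary lattice-point count by 2, giving 6.
By Pick's theorem, the interior count of the dilated polygon is 346 − 6/2 + 1 = 344.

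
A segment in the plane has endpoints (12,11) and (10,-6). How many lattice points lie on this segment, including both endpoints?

2

The number of lattice points on a segment between lattice points is gcd(|Δx|,|Δy|) + 1 = gcd(2,17) + 1 = 1 + 1 = 2.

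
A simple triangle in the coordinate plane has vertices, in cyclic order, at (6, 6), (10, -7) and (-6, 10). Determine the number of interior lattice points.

Using the shoelace formula, 2A = |(6·(-7) − 10·6) + (10·10 − (-6)·(-7)) + ((-6)·6 − 6·10)| = 140, so the area is 70.
Summing gcd(|Δx|,|Δy|) over the edges gives the boundary count: gcd(4,13) + gcd(16,17) + gcd(12,4) = 1+1+4 = 6.
Pick's theorem gives I = A − B/2 + 1 = 70 − 6/2 + 1 = 68.

68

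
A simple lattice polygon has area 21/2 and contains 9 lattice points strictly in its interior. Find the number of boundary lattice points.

5

Pick's theorem gives A = I + B/2 − 1, so B = 2(A − I + 1) = 2(21/2 − 9 + 1) = 5.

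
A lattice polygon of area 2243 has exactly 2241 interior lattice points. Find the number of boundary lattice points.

6

Pick's theorem gives A = I + B/2 − 1, so B = 2(A − I + 1) = 2(2243 − 2241 + 1) = 6.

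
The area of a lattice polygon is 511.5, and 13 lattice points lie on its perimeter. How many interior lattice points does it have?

From Pick's theorem, I = A − B/2 + 1 = 511.5 − 13/2 + 1 = 506.

506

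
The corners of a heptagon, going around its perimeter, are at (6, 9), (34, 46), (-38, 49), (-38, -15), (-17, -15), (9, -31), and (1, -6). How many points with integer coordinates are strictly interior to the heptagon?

Using the shoelace formula, 2A = |[6·46 − 34·9] + [34·49 − (-38)·46] + [(-38)·(-15) − (-38)·49] + [(-38)·(-15) − (-17)·(-15)] + [(-17)·(-31) − 9·(-15)] + [9·(-6) − 1·(-31)] + [1·9 − 6·(-6)]| = 6815, so the area is 6815/2.
Summing gcd(|Δx|,|Δy|) over the edges gives the boundary count: gcd(28,37) + gcd(72,3) + gcd(0,64) + gcd(21,0) + gcd(26,16) + gcd(8,25) + gcd(5,15) = 1+3+64+21+2+1+5 = 97.
Pick's theorem gives I = A − B/2 + 1 = 6815/2 − 97/2 + 1 = 3360.

3360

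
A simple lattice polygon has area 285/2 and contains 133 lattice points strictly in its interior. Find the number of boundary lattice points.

Pick's theorem gives A = I + B/2 − 1, so B = 2(A − I + 1) = 2(285/2 − 133 + 1) = 21.

21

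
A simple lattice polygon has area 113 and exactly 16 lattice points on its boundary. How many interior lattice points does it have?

106

Pick's theorem A = I + B/2 − 1 rearranges to I = A − B/2 + 1 = 113 − 16/2 + 1 = 106.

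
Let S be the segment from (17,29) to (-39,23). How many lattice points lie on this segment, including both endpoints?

The number of lattice points on a segment between lattice points is gcd(|Δx|,|Δy|) + 1 = gcd(56,6) + 1 = 2 + 1 = 3.

3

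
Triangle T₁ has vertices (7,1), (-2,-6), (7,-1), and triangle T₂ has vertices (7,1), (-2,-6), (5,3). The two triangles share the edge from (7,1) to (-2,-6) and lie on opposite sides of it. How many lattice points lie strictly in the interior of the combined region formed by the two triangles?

The union is the simple quadrilateral with vertices (7,1), (7,-1), (-2,-6), (5,3) in order.
The shoelace formula gives twice the area as |[7·(-1) − 7·1] + [7·(-6) − (-2)·(-1)] + [(-2)·3 − 5·(-6)] + [5·1 − 7·3]| = 50, so the area is 25.
Along each edge there are gcd(|Δx|,|Δy|)+1 lattice points, so counting each shared vertex once the boundary has gcd(0,2) + gcd(9,5) + gcd(7,9) + gcd(2,2) = 2+1+1+2 = 6.
By Pick's theorem I = A − B/2 + 1 = 25 − 6/2 + 1 = 23.

23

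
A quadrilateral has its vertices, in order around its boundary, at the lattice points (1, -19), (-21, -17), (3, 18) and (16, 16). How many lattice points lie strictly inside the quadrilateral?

The shoelace formula gives twice the area as |[1·(-17) − (-21)·(-19)] + [(-21)·18 − 3·(-17)] + [3·16 − 16·18] + [16·(-19) − 1·16]| = 1303, so the area is 1303/2.
The number of boundary lattice points is Σ gcd(|Δx|,|Δy|) = gcd(22,2) + gcd(24,35) + gcd(13,2) + gcd(15,35) = 2+1+1+5 = 9.
Pick's theorem gives I = A − B/2 + 1 = 1303/2 − 9/2 + 1 = 648.

648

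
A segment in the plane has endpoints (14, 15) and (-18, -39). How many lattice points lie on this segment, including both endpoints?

The number of lattice points on a segment between lattice points is gcd(|Δx|,|Δy|) + 1 = gcd(32,54) + 1 = 2 + 1 = 3.

3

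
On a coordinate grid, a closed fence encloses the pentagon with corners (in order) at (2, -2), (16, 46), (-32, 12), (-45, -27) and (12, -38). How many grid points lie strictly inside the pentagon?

Using the shoelace formula, 2A = |(2·46 − 16·(-2)) + (16·12 − (-32)·46) + ((-32)·(-27) − (-45)·12) + ((-45)·(-38) − 12·(-27)) + (12·(-2) − 2·(-38))| = 5278, so the area is 2639.
The number of boundary lattice points is Σ gcd(|Δx|,|Δy|) = gcd(14,48) + gcd(48,34) + gcd(13,39) + gcd(57,11) + gcd(10,36) = 2+2+13+1+2 = 20.
Pick's theorem gives I = A − B/2 + 1 = 2639 − 20/2 + 1 = 2630.

2630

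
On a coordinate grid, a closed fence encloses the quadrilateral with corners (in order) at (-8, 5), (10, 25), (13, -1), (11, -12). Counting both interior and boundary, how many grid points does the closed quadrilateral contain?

By the shoelace formula, twice the signed area is |((-8)·25 − 10·5) + (10·(-1) − 13·25) + (13·(-12) − 11·(-1)) + (11·5 − (-8)·(-12))| = 771, so the area is 385.5.
Summing gcd(|Δx|,|Δy|) over the edges gives the boundary count: gcd(18,20) + gcd(3,26) + gcd(2,11) + gcd(19,17) = 2+1+1+1 = 5.
Pick's theorem gives I = A − B/2 + 1 = 385.5 − 5/2 + 1 = 384, so the closed region contains I + B = 384 + 5 = 389 lattice points.

389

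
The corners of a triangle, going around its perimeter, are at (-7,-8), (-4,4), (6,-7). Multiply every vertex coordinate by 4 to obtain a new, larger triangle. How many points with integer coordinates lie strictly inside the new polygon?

Using the shoelace formula, 2A = |((-7)·4 − (-4)·(-8)) + ((-4)·(-7) − 6·4) + (6·(-8) − (-7)·(-7))| = 153, so the area is 76.5.
The number of boundary lattice points is Σ gcd(|Δx|,|Δy|) = gcd(3,12) + gcd(10,11) + gcd(13,1) = 3+1+1 = 5.
Scaling by 4 multiplies the area by 4² = 16 (so the new area is 1224) and multiplies the boundary lattice-point count by 4, giving 20.
By Pick's theorem, the interior count of the dilated polygon is 1224 − 20/2 + 1 = 1215.

1215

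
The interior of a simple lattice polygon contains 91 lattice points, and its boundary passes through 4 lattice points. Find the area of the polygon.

Pick's theorem states A = I + B/2 − 1, so A = 91 + 4/2 − 1 = 92.

92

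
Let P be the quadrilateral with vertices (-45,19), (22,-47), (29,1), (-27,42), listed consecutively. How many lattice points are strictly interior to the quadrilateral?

The shoelace formula gives twice the area as |((-45)·(-47) − 22·19) + (22·1 − 29·(-47)) + (29·42 − (-27)·1) + ((-27)·19 − (-45)·42)| = 5704, so the area is 2852.
Summing gcd(|Δx|,|Δy|) over the edges gives the boundary count: gcd(67,66) + gcd(7,48) + gcd(56,41) + gcd(18,23) = 1+1+1+1 = 4.
Pick's theorem gives I = A − B/2 + 1 = 2852 − 4/2 + 1 = 2851.

2851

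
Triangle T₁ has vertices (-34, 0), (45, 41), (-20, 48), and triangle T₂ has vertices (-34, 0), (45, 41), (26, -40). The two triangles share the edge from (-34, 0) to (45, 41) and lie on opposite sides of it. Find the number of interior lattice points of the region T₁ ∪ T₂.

The union is the simple quadrilateral with vertices (-34, 0), (-20, 48), (45, 41), (26, -40) in order.
By the shoelace formula, twice the signed area is |((-34)·48 − (-20)·0) + ((-20)·41 − 45·48) + (45·(-40) − 26·41) + (26·0 − (-34)·(-40))| = 8838, so the area is 4419.
Along each edge there are gcd(|Δx|,|Δy|)+1 lattice points, so counting each shared vertex once the boundary has gcd(14,48) + gcd(65,7) + gcd(19,81) + gcd(60,40) = 2+1+1+20 = 24.
By Pick's theorem I = A − B/2 + 1 = 4419 − 24/2 + 1 = 4408.

4408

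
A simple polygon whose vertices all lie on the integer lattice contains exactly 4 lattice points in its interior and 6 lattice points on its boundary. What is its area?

6

By Pick's theorem, A = I + B/2 − 1 = 4 + 6/2 − 1 = 6.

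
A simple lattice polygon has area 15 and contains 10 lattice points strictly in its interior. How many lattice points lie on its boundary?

12

Pick's theorem gives A = I + B/2 − 1, so B = 2(A − I + 1) = 2(15 − 10 + 1) = 12.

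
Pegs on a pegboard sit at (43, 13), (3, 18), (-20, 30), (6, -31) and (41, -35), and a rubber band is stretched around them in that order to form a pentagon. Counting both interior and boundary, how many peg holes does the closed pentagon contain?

2368

The shoelace formula gives twice the area as |(43·18 − 3·13) + (3·30 − (-20)·18) + ((-20)·(-31) − 6·30) + (6·(-35) − 41·(-31)) + (41·13 − 43·(-35))| = 4724, so the area is 2362.
Summing gcd(|Δx|,|Δy|) over the edges gives the boundary count: gcd(40,5) + gcd(23,12) + gcd(26,61) + gcd(35,4) + gcd(2,48) = 5+1+1+1+2 = 10.
Pick's theorem gives I = A − B/2 + 1 = 2362 − 10/2 + 1 = 2358, so the closed region contains I + B = 2358 + 10 = 2368 lattice points.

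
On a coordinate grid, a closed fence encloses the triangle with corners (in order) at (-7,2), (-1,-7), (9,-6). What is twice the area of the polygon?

By the shoelace formula, twice the signed area is |((-7)·(-7) − (-1)·2) + ((-1)·(-6) − 9·(-7)) + (9·2 − (-7)·(-6))| = 96, so the area is 48.

96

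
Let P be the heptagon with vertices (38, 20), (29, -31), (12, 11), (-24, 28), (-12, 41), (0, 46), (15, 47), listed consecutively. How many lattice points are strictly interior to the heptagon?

The shoelace formula gives twice the area as |[38·(-31) − 29·20] + [29·11 − 12·(-31)] + [12·28 − (-24)·11] + [(-24)·41 − (-12)·28] + [(-12)·46 − 0·41] + [0·47 − 15·46] + [15·20 − 38·47]| = 3843, so the area is 3843/2.
Summing gcd(|Δx|,|Δy|) over the edges gives the boundary count: gcd(9,51) + gcd(17,42) + gcd(36,17) + gcd(12,13) + gcd(12,5) + gcd(15,1) + gcd(23,27) = 3+1+1+1+1+1+1 = 9.
By Pick's theorem A = I + B/2 − 1, so I = 3843/2 − 9/2 + 1 = 1918.

1918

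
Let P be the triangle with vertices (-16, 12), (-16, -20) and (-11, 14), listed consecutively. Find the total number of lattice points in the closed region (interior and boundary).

Using the shoelace formula, 2A = |((-16)·(-20) − (-16)·12) + ((-16)·14 − (-11)·(-20)) + ((-11)·12 − (-16)·14)| = 160, so the area is 80.
Along each edge there are gcd(|Δx|,|Δy|)+1 lattice points, so counting each shared vertex once the boundary has gcd(0,32) + gcd(5,34) + gcd(5,2) = 32+1+1 = 34.
Pick's theorem gives I = A − B/2 + 1 = 80 − 34/2 + 1 = 64, so the closed region contains I + B = 64 + 34 = 98 lattice points.

98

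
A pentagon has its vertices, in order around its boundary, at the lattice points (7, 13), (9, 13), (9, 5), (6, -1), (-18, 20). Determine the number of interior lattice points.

197

By the shoelace formula, twice the signed area is |(7·13 − 9·13) + (9·5 − 9·13) + (9·(-1) − 6·5) + (6·20 − (-18)·(-1)) + ((-18)·13 − 7·20)| = 409, so the area is 409/2.
The number of boundary lattice points is Σ gcd(|Δx|,|Δy|) = gcd(2,0) + gcd(0,8) + gcd(3,6) + gcd(24,21) + gcd(25,7) = 2+8+3+3+1 = 17.
Pick's theorem gives I = A − B/2 + 1 = 409/2 − 17/2 + 1 = 197.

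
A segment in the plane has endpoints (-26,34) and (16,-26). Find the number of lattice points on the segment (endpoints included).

7

The number of lattice points on a segment between lattice points is gcd(|Δx|,|Δy|) + 1 = gcd(42,60) + 1 = 6 + 1 = 7.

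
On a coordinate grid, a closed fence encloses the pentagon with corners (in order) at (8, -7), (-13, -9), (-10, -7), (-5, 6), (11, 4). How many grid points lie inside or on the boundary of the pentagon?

Using the shoelace formula, 2A = |[8·(-9) − (-13)·(-7)] + [(-13)·(-7) − (-10)·(-9)] + [(-10)·6 − (-5)·(-7)] + [(-5)·4 − 11·6] + [11·(-7) − 8·4]| = 452, so the area is 226.
The number of boundary lattice points is Σ gcd(|Δx|,|Δy|) = gcd(21,2) + gcd(3,2) + gcd(5,13) + gcd(16,2) + gcd(3,11) = 1+1+1+2+1 = 6.
Pick's theorem gives I = A − B/2 + 1 = 226 − 6/2 + 1 = 224, so the closed region contains I + B = 224 + 6 = 230 lattice points.

230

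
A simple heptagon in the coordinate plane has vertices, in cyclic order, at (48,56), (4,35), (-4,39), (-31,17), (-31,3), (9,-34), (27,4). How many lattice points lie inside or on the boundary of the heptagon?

3327

The shoelace formula gives twice the area as |(48·35 − 4·56) + (4·39 − (-4)·35) + ((-4)·17 − (-31)·39) + ((-31)·3 − (-31)·17) + ((-31)·(-34) − 9·3) + (9·4 − 27·(-34)) + (27·56 − 48·4)| = 6628, so the area is 3314.
The number of boundary lattice points is Σ gcd(|Δx|,|Δy|) = gcd(44,21) + gcd(8,4) + gcd(27,22) + gcd(0,14) + gcd(40,37) + gcd(18,38) + gcd(21,52) = 1+4+1+14+1+2+1 = 24.
Pick's theorem gives I = A − B/2 + 1 = 3314 − 24/2 + 1 = 3303, so the closed region contains I + B = 3303 + 24 = 3327 lattice points.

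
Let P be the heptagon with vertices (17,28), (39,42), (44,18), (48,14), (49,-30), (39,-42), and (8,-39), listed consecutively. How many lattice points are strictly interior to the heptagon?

The shoelace formula gives twice the area as |[17·42 − 39·28] + [39·18 − 44·42] + [44·14 − 48·18] + [48·(-30) − 49·14] + [49·(-42) − 39·(-30)] + [39·(-39) − 8·(-42)] + [8·28 − 17·(-39)]| = 5084, so the area is 2542.
The number of boundary lattice points is Σ gcd(|Δx|,|Δy|) = gcd(22,14) + gcd(5,24) + gcd(4,4) + gcd(1,44) + gcd(10,12) + gcd(31,3) + gcd(9,67) = 2+1+4+1+2+1+1 = 12.
Pick's theorem gives I = A − B/2 + 1 = 2542 − 12/2 + 1 = 2537.

2537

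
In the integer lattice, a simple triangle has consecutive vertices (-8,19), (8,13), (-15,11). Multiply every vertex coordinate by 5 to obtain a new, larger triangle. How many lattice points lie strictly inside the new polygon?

2116

The shoelace formula gives twice the area as |[(-8)·13 − 8·19] + [8·11 − (-15)·13] + [(-15)·19 − (-8)·11]| = 170, so the area is 85.
Summing gcd(|Δx|,|Δy|) over the edges gives the boundary count: gcd(16,6) + gcd(23,2) + gcd(7,8) = 2+1+1 = 4.
Scaling by 5 multiplies the area by 5² = 25 (so the new area is 2125) and multiplies the boundary lattice-point count by 5, giving 20.
By Pick's theorem, the interior count of the dilated polygon is 2125 − 20/2 + 1 = 2116.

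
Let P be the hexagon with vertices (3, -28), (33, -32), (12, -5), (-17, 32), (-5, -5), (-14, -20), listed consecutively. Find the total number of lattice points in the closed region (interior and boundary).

1043

Using the shoelace formula, 2A = |(3·(-32) − 33·(-28)) + (33·(-5) − 12·(-32)) + (12·32 − (-17)·(-5)) + ((-17)·(-5) − (-5)·32) + ((-5)·(-20) − (-14)·(-5)) + ((-14)·(-28) − 3·(-20))| = 2073, so the area is 2073/2.
Summing gcd(|Δx|,|Δy|) over the edges gives the boundary count: gcd(30,4) + gcd(21,27) + gcd(29,37) + gcd(12,37) + gcd(9,15) + gcd(17,8) = 2+3+1+1+3+1 = 11.
Pick's theorem gives I = A − B/2 + 1 = 2073/2 − 11/2 + 1 = 1032, so the closed region contains I + B = 1032 + 11 = 1043 lattice points.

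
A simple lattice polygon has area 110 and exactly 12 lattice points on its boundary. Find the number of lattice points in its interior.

Pick's theorem A = I + B/2 − 1 rearranges to I = A − B/2 + 1 = 110 − 12/2 + 1 = 105.

105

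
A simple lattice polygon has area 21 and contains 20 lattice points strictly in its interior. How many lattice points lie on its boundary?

4

Pick's theorem gives A = I + B/2 − 1, so B = 2(A − I + 1) = 2(21 − 20 + 1) = 4.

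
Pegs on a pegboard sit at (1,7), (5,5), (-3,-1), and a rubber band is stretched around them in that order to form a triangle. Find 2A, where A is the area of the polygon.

40

Using the shoelace formula, 2A = |[1·5 − 5·7] + [5·(-1) − (-3)·5] + [(-3)·7 − 1·(-1)]| = 40, so the area is 20.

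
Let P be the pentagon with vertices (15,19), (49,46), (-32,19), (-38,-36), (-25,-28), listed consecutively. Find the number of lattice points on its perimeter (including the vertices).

The number of boundary lattice points is Σ gcd(|Δx|,|Δy|) = gcd(34,27) + gcd(81,27) + gcd(6,55) + gcd(13,8) + gcd(40,47) = 1+27+1+1+1 = 31.

31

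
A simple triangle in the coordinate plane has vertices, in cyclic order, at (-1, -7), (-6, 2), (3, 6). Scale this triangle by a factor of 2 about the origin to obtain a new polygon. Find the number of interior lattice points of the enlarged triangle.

By the shoelace formula, twice the signed area is |((-1)·2 − (-6)·(-7)) + ((-6)·6 − 3·2) + (3·(-7) − (-1)·6)| = 101, so the area is 101/2.
Along each edge there are gcd(|Δx|,|Δy|)+1 lattice points, so counting each shared vertex once the boundary has gcd(5,9) + gcd(9,4) + gcd(4,13) = 1+1+1 = 3.
Scaling by 2 multiplies the area by 2² = 4 (so the new area is 202) and multiplies the boundary lattice-point count by 2, giving 6.
By Pick's theorem, the interior count of the dilated polygon is 202 − 6/2 + 1 = 200.

200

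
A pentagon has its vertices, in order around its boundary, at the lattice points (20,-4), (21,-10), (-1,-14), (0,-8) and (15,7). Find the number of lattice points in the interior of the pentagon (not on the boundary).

By the shoelace formula, twice the signed area is |[20·(-10) − 21·(-4)] + [21·(-14) − (-1)·(-10)] + [(-1)·(-8) − 0·(-14)] + [0·7 − 15·(-8)] + [15·(-4) − 20·7]| = 492, so the area is 246.
The number of boundary lattice points is Σ gcd(|Δx|,|Δy|) = gcd(1,6) + gcd(22,4) + gcd(1,6) + gcd(15,15) + gcd(5,11) = 1+2+1+15+1 = 20.
By Pick's theorem A = I + B/2 − 1, so I = 246 − 20/2 + 1 = 237.

237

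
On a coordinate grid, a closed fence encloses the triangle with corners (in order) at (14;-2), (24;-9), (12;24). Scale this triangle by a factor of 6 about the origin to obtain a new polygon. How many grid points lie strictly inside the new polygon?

4411

By the shoelace formula, twice the signed area is |(14·(-9) − 24·(-2)) + (24·24 − 12·(-9)) + (12·(-2) − 14·24)| = 246, so the area is 123.
Summing gcd(|Δx|,|Δy|) over the edges gives the boundary count: gcd(10,7) + gcd(12,33) + gcd(2,26) = 1+3+2 = 6.
Scaling by 6 multiplies the area by 6² = 36 (so the new area is 4428) and multiplies the boundary lattice-point count by 6, giving 36.
By Pick's theorem, the interior count of the dilated polygon is 4428 − 36/2 + 1 = 4411.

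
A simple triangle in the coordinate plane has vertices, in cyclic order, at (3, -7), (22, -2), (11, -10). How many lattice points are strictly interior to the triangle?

By the shoelace formula, twice the signed area is |[3·(-2) − 22·(-7)] + [22·(-10) − 11·(-2)] + [11·(-7) − 3·(-10)]| = 97, so the area is 48.5.
Along each edge there are gcd(|Δx|,|Δy|)+1 lattice points, so counting each shared vertex once the boundary has gcd(19,5) + gcd(11,8) + gcd(8,3) = 1+1+1 = 3.
Pick's theorem gives I = A − B/2 + 1 = 48.5 − 3/2 + 1 = 48.

48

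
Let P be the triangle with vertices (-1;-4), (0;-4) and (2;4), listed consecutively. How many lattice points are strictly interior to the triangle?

Using the shoelace formula, 2A = |((-1)·(-4) − 0·(-4)) + (0·4 − 2·(-4)) + (2·(-4) − (-1)·4)| = 8, so the area is 4.
The number of boundary lattice points is Σ gcd(|Δx|,|Δy|) = gcd(1,0) + gcd(2,8) + gcd(3,8) = 1+2+1 = 4.
By Pick's theorem A = I + B/2 − 1, so I = 4 − 4/2 + 1 = 3.

3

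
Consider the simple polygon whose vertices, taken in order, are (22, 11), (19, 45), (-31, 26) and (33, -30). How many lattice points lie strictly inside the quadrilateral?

Using the shoelace formula, 2A = |(22·45 − 19·11) + (19·26 − (-31)·45) + ((-31)·(-30) − 33·26) + (33·11 − 22·(-30))| = 3765, so the area is 1882.5.
Summing gcd(|Δx|,|Δy|) over the edges gives the boundary count: gcd(3,34) + gcd(50,19) + gcd(64,56) + gcd(11,41) = 1+1+8+1 = 11.
Pick's theorem gives I = A − B/2 + 1 = 1882.5 − 11/2 + 1 = 1878.

1878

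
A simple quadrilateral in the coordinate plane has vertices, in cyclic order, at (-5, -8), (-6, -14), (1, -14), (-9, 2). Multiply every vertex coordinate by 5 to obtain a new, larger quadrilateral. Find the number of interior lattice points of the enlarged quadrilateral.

The shoelace formula gives twice the area as |((-5)·(-14) − (-6)·(-8)) + ((-6)·(-14) − 1·(-14)) + (1·2 − (-9)·(-14)) + ((-9)·(-8) − (-5)·2)| = 78, so the area is 39.
The number of boundary lattice points is Σ gcd(|Δx|,|Δy|) = gcd(1,6) + gcd(7,0) + gcd(10,16) + gcd(4,10) = 1+7+2+2 = 12.
Scaling by 5 multiplies the area by 5² = 25 (so the new area is 975) and multiplies the boundary lattice-point count by 5, giving 60.
By Pick's theorem, the interior count of the dilated polygon is 975 − 60/2 + 1 = 946.

946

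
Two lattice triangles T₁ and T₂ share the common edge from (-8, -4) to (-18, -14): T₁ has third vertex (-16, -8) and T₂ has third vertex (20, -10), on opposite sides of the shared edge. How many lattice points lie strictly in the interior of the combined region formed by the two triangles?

The union is the simple quadrilateral with vertices (-8, -4), (-16, -8), (-18, -14), (20, -10) in order.
The shoelace formula gives twice the area as |[(-8)·(-8) − (-16)·(-4)] + [(-16)·(-14) − (-18)·(-8)] + [(-18)·(-10) − 20·(-14)] + [20·(-4) − (-8)·(-10)]| = 380, so the area is 190.
Along each edge there are gcd(|Δx|,|Δy|)+1 lattice points, so counting each shared vertex once the boundary has gcd(8,4) + gcd(2,6) + gcd(38,4) + gcd(28,6) = 4+2+2+2 = 10.
By Pick's theorem I = A − B/2 + 1 = 190 − 10/2 + 1 = 186.

186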